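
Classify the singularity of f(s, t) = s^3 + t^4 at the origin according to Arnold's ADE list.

The Hessian of f at 0 has rank 0. Corank 2; j^3 = s^3 is a perfect cube, so E-series; the 4-jet and mu = 6 give E_6.

E6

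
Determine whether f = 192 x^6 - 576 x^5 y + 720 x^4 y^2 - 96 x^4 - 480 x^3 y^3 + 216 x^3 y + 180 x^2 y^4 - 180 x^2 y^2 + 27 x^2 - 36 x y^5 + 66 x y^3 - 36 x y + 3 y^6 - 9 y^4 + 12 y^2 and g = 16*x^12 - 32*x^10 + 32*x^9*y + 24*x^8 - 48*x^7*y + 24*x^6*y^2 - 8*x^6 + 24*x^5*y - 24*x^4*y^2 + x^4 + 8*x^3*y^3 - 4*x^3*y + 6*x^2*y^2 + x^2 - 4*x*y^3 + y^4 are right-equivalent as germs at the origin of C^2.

Yes.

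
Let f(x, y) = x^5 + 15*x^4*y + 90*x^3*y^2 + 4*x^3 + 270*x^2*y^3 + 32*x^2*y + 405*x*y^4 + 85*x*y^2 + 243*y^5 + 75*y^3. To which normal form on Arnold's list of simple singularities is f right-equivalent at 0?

D_{6}

The Hessian of f at 0 has rank 0. Corank 2; j^3 = (x + 3*y)*(2*x + 5*y)^2 has shape L^2 M (L != M), so D-series; mu = 6 gives D_6.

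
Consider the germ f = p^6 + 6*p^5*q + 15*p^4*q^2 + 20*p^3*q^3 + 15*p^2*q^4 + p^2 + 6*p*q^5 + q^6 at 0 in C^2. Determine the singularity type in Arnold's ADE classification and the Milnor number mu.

Type A_5, Milnor number mu = 5.

The Hessian of f at 0 has rank 1. Corank 1: A-series; mu = 5 gives A_5.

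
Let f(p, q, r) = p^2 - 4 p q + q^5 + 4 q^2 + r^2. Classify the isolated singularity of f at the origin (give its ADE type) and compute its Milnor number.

Type A4, Milnor number mu = 4.

The Hessian of f at 0 has rank 2. Corank 1: A-series; mu = 4 gives A_4.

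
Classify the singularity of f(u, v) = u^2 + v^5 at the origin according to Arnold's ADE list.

A4

The Hessian of f at 0 has rank 1. Corank 1: A-series; mu = 4 gives A_4.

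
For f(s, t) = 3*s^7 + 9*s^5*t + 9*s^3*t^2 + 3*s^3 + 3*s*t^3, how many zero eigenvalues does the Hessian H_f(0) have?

2

Hessian at 0 has rank 0.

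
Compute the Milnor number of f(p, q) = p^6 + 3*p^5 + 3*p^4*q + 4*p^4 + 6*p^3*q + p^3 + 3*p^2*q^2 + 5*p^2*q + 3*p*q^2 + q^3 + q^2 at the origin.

2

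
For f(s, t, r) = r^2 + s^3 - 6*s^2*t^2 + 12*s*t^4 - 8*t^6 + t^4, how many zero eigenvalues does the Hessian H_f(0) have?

Hessian at 0 has rank 1.

2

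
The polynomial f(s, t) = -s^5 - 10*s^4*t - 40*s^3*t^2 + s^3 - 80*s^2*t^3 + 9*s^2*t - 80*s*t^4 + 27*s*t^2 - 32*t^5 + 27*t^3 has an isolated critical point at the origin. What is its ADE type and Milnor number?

The Hessian of f at 0 has rank 0. Corank 2; j^3 = (s + 3*t)^3 is a perfect cube, so E-series; the 5-jet and mu = 8 give E_8.

Type E_8, Milnor number mu = 8.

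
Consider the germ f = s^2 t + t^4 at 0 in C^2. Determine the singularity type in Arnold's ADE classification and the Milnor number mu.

Type D_{5}, Milnor number mu = 5.

The Hessian of f at 0 has rank 0. Corank 2; j^3 = s^2*t has shape L^2 M (L != M), so D-series; mu = 5 gives D_5.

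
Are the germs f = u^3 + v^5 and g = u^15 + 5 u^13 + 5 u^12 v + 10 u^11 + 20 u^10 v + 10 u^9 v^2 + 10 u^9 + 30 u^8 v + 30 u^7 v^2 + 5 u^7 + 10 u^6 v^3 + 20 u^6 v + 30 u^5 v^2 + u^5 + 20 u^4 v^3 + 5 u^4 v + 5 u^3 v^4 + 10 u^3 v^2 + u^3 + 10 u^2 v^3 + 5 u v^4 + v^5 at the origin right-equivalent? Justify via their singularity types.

Yes.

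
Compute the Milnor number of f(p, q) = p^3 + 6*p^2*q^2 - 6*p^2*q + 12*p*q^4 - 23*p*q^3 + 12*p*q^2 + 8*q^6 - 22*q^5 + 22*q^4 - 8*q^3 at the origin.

7

The Hessian of f at 0 is [[0, 0], [0, 0]] with rank 0, so corank 2. A Groebner basis of the Jacobian ideal J(f) in C{p,q} is {-p^2/4 + p*q + q^4 - q^3/12 - q^2, p^3 + 13*p^2/2 - 26*p*q - 35*q^3/6 + 26*q^2, p^2*q + 25*p^2/12 - 25*p*q/3 - 119*q^3/36 + 25*q^2/3, p^2/2 + p*q^2 - 2*p*q - 11*q^3/6 + 2*q^2}; counting standard monomials gives mu = 7. Corank 2; j^3 = (p - 2*q)^3 is a perfect cube, so E-series; the 4-jet and mu = 7 give E_7.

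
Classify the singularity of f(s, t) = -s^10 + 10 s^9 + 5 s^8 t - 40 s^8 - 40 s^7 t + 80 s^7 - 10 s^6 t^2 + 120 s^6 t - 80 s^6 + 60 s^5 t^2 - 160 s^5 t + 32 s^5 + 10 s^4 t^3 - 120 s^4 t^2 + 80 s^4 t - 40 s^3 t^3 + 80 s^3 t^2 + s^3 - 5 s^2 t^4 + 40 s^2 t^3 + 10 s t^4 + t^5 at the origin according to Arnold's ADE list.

The Hessian of f at 0 has rank 0. Corank 2; j^3 = s^3 is a perfect cube, so E-series; the 5-jet and mu = 8 give E_8.

E_8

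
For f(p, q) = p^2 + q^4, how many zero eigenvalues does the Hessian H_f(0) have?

Hessian at 0 has rank 1.

1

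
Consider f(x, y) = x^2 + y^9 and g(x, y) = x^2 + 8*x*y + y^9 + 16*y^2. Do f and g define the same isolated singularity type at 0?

Yes.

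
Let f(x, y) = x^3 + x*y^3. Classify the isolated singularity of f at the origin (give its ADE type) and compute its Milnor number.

The Hessian of f at 0 has rank 0. Corank 2; j^3 = x^3 is a perfect cube, so E-series; the 4-jet and mu = 7 give E_7.

Type E_7, Milnor number mu = 7.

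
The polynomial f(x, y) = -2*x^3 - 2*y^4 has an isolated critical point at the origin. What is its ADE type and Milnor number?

Type E_{6}, Milnor number mu = 6.

The Hessian of f at 0 has rank 0. Corank 2; j^3 = -2*x^3 is a perfect cube, so E-series; the 4-jet and mu = 6 give E_6.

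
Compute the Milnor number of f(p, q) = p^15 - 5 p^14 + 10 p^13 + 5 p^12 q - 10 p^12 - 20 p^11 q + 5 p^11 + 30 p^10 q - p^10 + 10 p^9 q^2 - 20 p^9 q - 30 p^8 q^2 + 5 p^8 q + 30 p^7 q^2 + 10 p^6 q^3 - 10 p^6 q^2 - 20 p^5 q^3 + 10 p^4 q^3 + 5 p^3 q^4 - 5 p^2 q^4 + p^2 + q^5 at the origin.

4

The Hessian of f at 0 is [[2, 0], [0, 0]] with rank 1, so corank 1. A Groebner basis of the Jacobian ideal J(f) in C{p,q} is {q^4, p}; counting standard monomials gives mu = 4. Corank 1: A-series; mu = 4 gives A_4.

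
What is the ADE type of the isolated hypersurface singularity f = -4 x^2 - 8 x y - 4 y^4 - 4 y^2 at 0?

A_3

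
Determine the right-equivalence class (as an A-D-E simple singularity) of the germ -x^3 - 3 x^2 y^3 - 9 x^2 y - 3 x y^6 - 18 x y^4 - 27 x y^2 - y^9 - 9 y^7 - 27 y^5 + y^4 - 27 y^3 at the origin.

E_{6}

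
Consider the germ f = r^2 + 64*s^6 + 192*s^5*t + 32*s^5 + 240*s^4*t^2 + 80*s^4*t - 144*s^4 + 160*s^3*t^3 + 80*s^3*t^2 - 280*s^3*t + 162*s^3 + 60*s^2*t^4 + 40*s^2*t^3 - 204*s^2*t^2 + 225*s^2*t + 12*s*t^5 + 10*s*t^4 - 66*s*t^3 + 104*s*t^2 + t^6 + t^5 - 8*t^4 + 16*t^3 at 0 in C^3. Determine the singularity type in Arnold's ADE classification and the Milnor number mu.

Type D7, Milnor number mu = 7.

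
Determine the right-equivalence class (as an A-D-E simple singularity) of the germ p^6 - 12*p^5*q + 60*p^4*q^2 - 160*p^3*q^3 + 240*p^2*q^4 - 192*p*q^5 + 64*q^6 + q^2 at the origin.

The Hessian of f at 0 is [[0, 0], [0, 2]] with rank 1, so corank 1. A Groebner basis of the Jacobian ideal J(f) in C{p,q} is {p^5, q}; counting standard monomials gives mu = 5. Corank 1: A-series; mu = 5 gives A_5.

A5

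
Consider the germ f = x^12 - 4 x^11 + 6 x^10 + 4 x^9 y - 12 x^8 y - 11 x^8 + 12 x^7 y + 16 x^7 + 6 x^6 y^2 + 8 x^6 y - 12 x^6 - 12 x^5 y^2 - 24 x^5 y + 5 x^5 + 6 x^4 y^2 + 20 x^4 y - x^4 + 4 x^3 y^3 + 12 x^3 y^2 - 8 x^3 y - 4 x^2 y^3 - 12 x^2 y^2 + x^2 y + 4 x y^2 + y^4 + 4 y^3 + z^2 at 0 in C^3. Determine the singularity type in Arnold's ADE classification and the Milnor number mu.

The Hessian of f at 0 has rank 1. Corank 2; j^3 = y*(x + 2*y)^2 has shape L^2 M (L != M), so D-series; mu = 5 gives D_5.

Type D_5, Milnor number mu = 5.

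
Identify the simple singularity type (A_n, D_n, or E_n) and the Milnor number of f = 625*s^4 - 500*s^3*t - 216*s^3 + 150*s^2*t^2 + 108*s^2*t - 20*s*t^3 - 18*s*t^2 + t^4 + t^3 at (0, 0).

The Hessian of f at 0 is [[0, 0], [0, 0]] with rank 0, so corank 2. A Groebner basis of the Jacobian ideal J(f) in C{s,t} is {t^4, s*t^2 - 8*t^3/45, s^2 - s*t/3 + t^2/36}; counting standard monomials gives mu = 6. Corank 2; j^3 = -(6*s - t)^3 is a perfect cube, so E-series; the 4-jet and mu = 6 give E_6.

Type E_{6}, Milnor number mu = 6.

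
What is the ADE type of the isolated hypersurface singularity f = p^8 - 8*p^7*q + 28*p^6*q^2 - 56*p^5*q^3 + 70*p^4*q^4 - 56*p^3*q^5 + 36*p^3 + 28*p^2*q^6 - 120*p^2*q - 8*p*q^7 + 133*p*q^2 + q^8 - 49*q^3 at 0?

The Hessian of f at 0 is [[0, 0], [0, 0]] with rank 0, so corank 2. A Groebner basis of the Jacobian ideal J(f) in C{p,q} is {-209952*p*q + q^7 + 244944*q^2, p*q^2 - 7*q^3/6, p^2 - 13*p*q/6 + 7*q^2/6}; counting standard monomials gives mu = 9. Corank 2; j^3 = (p - q)*(6*p - 7*q)^2 has shape L^2 M (L != M), so D-series; mu = 9 gives D_9.

D_{9}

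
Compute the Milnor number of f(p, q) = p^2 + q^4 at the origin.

3

The Hessian of f at 0 has rank 1. Corank 1: A-series; mu = 3 gives A_3.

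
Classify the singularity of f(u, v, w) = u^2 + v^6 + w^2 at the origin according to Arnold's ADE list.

A_5

The Hessian of f at 0 is [[2, 0, 0], [0, 0, 0], [0, 0, 2]] with rank 2, so corank 1. A Groebner basis of the Jacobian ideal J(f) in C{u,v,w} is {v^5, u, w}; counting standard monomials gives mu = 5. Corank 1: A-series; mu = 5 gives A_5.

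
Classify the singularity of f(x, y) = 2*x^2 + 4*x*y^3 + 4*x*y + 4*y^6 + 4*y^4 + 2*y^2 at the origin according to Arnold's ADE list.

The Hessian of f at 0 is [[4, 4], [4, 4]] with rank 1, so corank 1. A Groebner basis of the Jacobian ideal J(f) in C{x,y} is {x*y^2 - x - y, x + y^3 + y, x^2 + 2*x*y + y^2}; counting standard monomials gives mu = 5. Corank 1: A-series; mu = 5 gives A_5.

A5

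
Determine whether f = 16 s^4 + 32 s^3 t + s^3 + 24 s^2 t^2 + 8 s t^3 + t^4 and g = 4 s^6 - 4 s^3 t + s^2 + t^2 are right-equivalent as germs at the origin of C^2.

The Hessian of f at 0 has rank 0. Corank 2; j^3 = s^3 is a perfect cube, so E-series; the 4-jet and mu = 6 give E_6. The Hessian of g at 0 has rank 2. Corank 0: nondegenerate Morse point, so A_1. f is E_6 but g is A_1, hence not right-equivalent.

No.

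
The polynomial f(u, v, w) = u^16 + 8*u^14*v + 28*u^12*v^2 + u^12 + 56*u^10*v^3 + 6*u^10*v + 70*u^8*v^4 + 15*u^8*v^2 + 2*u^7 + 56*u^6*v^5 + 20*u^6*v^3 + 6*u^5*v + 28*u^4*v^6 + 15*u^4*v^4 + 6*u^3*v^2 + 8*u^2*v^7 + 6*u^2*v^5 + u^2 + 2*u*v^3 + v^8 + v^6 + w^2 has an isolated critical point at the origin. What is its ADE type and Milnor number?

The Hessian of f at 0 has rank 2. Corank 1: A-series; mu = 7 gives A_7.

Type A_7, Milnor number mu = 7.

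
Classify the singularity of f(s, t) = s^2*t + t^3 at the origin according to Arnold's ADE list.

D4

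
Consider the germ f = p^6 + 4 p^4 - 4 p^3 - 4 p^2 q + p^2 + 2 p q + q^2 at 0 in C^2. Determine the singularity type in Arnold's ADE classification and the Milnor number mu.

Type A_5, Milnor number mu = 5.

The Hessian of f at 0 is [[2, 2], [2, 2]] with rank 1, so corank 1. A Groebner basis of the Jacobian ideal J(f) in C{p,q} is {p*q^2 + 3*p*q/2 + p/4 + q^2 + q/4, -5*p*q/2 - p/2 + q^3 - 3*q^2/2 - q/2, p^2 - p/2 - q/2}; counting standard monomials gives mu = 5. Corank 1: A-series; mu = 5 gives A_5.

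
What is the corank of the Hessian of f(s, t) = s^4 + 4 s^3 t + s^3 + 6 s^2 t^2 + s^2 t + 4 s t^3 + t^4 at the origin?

2

The Hessian at 0 is [[0, 0], [0, 0]] of rank 0; hence corank 2.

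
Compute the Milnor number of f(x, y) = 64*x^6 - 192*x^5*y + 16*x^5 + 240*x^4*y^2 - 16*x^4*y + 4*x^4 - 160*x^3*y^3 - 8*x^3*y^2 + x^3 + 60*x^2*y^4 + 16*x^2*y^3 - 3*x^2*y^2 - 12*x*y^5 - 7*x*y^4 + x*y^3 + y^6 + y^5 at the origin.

The Hessian of f at 0 has rank 0. Corank 2; j^3 = x^3 is a perfect cube, so E-series; the 4-jet and mu = 7 give E_7.

7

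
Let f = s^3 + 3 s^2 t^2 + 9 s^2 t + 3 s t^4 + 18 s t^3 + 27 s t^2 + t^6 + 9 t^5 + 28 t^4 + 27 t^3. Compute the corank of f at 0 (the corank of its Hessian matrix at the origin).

2

The Hessian at 0 is [[0, 0], [0, 0]] of rank 0; hence corank 2.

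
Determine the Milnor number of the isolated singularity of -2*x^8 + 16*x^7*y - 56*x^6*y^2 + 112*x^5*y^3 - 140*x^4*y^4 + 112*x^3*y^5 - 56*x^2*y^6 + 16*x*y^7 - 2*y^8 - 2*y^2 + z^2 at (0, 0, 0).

7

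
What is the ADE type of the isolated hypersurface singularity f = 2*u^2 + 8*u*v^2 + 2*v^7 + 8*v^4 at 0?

A6

The Hessian of f at 0 has rank 1. Corank 1: A-series; mu = 6 gives A_6.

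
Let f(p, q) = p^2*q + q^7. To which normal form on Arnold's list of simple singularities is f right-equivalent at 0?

The Hessian of f at 0 has rank 0. Corank 2; j^3 = p^2*q has shape L^2 M (L != M), so D-series; mu = 8 gives D_8.

D_8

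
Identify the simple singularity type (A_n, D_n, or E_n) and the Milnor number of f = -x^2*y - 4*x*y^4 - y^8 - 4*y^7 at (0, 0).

The Hessian of f at 0 has rank 0. Corank 2; j^3 = -x^2*y has shape L^2 M (L != M), so D-series; mu = 9 gives D_9.

Type D_9, Milnor number mu = 9.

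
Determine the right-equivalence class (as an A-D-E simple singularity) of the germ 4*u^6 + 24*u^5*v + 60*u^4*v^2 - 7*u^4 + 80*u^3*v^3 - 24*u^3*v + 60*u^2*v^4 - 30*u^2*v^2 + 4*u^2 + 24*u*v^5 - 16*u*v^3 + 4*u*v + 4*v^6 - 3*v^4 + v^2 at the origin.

The Hessian of f at 0 is [[8, 4], [4, 2]] with rank 1, so corank 1. A Groebner basis of the Jacobian ideal J(f) in C{u,v} is {v^3, u + v/2}; counting standard monomials gives mu = 3. Corank 1: A-series; mu = 3 gives A_3.

A_3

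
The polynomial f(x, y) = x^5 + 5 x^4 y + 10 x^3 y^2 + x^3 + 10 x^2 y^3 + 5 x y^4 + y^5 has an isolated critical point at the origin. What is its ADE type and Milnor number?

The Hessian of f at 0 is [[0, 0], [0, 0]] with rank 0, so corank 2. A Groebner basis of the Jacobian ideal J(f) in C{x,y} is {y^5, x*y^3 + y^4/4, x^2}; counting standard monomials gives mu = 8. Corank 2; j^3 = x^3 is a perfect cube, so E-series; the 5-jet and mu = 8 give E_8.

Type E8, Milnor number mu = 8.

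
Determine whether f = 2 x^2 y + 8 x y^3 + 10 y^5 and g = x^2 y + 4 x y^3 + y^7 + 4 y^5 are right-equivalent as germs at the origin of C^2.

No.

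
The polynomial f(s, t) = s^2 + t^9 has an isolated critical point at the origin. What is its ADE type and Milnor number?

Type A_{8}, Milnor number mu = 8.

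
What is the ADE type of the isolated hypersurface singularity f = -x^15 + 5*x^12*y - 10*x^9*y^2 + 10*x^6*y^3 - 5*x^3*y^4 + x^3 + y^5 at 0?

E_{8}

The Hessian of f at 0 has rank 0. Corank 2; j^3 = x^3 is a perfect cube, so E-series; the 5-jet and mu = 8 give E_8.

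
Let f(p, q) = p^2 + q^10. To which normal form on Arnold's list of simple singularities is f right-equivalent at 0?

A9

The Hessian of f at 0 has rank 1. Corank 1: A-series; mu = 9 gives A_9.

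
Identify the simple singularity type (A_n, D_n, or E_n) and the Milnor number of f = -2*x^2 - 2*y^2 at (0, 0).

The Hessian of f at 0 has rank 2. Corank 0: nondegenerate Morse point, so A_1.

Type A_{1}, Milnor number mu = 1.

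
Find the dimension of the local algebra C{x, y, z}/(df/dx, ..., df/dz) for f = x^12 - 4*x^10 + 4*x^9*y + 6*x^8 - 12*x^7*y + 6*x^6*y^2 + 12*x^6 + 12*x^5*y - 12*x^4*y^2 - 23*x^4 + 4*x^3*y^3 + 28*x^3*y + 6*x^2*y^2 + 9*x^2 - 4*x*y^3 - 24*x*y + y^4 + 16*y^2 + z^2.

3

The Hessian of f at 0 has rank 2. Corank 1: A-series; mu = 3 gives A_3.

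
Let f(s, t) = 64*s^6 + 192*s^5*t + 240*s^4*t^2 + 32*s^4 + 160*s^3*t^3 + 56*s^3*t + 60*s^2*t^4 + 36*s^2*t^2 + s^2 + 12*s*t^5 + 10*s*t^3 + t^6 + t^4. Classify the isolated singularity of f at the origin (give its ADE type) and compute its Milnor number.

Type A3, Milnor number mu = 3.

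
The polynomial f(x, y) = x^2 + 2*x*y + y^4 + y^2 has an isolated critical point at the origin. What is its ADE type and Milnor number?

Type A_3, Milnor number mu = 3.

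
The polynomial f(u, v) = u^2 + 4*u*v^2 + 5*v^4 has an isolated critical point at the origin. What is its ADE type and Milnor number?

Type A_{3}, Milnor number mu = 3.

The Hessian of f at 0 has rank 1. Corank 1: A-series; mu = 3 gives A_3.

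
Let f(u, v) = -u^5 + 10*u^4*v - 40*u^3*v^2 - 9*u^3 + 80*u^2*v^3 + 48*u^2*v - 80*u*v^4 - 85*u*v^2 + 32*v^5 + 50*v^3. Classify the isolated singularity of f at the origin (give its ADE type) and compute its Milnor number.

The Hessian of f at 0 has rank 0. Corank 2; j^3 = -(u - 2*v)*(3*u - 5*v)^2 has shape L^2 M (L != M), so D-series; mu = 6 gives D_6.

Type D6, Milnor number mu = 6.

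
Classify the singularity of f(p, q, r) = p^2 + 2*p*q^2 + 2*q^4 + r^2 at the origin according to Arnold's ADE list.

A_{3}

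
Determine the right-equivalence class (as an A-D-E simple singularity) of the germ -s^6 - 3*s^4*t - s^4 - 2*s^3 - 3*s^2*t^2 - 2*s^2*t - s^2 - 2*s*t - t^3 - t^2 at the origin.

A_2

The Hessian of f at 0 is [[-2, -2], [-2, -2]] with rank 1, so corank 1. A Groebner basis of the Jacobian ideal J(f) in C{s,t} is {t^2, s + t}; counting standard monomials gives mu = 2. Corank 1: A-series; mu = 2 gives A_2.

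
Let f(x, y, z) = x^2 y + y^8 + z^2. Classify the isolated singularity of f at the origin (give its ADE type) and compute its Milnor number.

Type D_9, Milnor number mu = 9.

The Hessian of f at 0 has rank 1. Corank 2; j^3 = x^2*y has shape L^2 M (L != M), so D-series; mu = 9 gives D_9.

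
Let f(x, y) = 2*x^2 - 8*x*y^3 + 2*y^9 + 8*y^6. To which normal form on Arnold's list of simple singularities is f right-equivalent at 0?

The Hessian of f at 0 has rank 1. Corank 1: A-series; mu = 8 gives A_8.

A8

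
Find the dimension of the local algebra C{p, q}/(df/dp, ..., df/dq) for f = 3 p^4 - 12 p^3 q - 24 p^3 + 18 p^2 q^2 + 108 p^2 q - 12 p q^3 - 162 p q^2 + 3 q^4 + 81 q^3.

6

The Hessian of f at 0 is [[0, 0], [0, 0]] with rank 0, so corank 2. A Groebner basis of the Jacobian ideal J(f) in C{p,q} is {q^4, p*q^2 - 4*q^3/3, p^2 - 3*p*q + 9*q^2/4}; counting standard monomials gives mu = 6. Corank 2; j^3 = -3*(2*p - 3*q)^3 is a perfect cube, so E-series; the 4-jet and mu = 6 give E_6.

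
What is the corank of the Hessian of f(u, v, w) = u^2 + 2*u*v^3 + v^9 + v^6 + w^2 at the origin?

The Hessian at 0 is [[2, 0, 0], [0, 0, 0], [0, 0, 2]] of rank 2; hence corank 1.

1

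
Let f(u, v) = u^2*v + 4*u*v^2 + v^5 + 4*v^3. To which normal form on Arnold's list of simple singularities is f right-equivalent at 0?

D6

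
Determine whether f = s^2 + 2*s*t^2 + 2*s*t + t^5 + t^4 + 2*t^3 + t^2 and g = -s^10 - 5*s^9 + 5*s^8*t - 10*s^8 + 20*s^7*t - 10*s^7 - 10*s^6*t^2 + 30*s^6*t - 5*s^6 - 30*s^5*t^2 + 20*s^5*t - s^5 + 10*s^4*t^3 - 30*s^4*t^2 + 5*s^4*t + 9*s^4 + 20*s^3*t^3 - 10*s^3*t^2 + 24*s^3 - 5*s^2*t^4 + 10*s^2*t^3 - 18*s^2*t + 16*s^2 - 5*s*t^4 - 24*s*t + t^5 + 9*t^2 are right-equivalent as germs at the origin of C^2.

Yes.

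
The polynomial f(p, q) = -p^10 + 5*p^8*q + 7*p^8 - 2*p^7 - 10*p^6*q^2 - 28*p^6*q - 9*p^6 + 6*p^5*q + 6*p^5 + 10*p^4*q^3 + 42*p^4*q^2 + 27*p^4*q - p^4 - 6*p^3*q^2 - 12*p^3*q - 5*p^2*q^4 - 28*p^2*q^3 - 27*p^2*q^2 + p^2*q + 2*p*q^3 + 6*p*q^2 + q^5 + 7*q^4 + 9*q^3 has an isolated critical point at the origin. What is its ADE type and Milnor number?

Type D5, Milnor number mu = 5.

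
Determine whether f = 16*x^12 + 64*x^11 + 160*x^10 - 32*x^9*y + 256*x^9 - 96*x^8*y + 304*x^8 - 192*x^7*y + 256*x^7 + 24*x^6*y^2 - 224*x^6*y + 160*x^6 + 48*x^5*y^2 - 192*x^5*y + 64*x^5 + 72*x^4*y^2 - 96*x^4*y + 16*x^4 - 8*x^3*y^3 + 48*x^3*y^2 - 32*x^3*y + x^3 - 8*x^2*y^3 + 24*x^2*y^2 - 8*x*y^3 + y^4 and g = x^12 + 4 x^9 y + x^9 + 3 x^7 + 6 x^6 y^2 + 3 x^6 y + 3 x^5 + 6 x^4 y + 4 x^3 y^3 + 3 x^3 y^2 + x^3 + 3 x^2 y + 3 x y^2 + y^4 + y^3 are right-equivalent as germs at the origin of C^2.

The Hessian of f at 0 is [[0, 0], [0, 0]] with rank 0, so corank 2. A Groebner basis of the Jacobian ideal J(f) in C{x,y} is {y^4, x*y^2 - y^3/6, x^2}; counting standard monomials gives mu = 6. Corank 2; j^3 = x^3 is a perfect cube, so E-series; the 4-jet and mu = 6 give E_6. The Hessian of g at 0 is [[0, 0], [0, 0]] with rank 0, so corank 2. A Groebner basis of the Jacobian ideal J(g) in C{x,y} is {y^3, x^2 + 2*x*y + y^2}; counting standard monomials gives mu = 6. Corank 2; j^3 = (x + y)^3 is a perfect cube, so E-series; the 4-jet and mu = 6 give E_6. Both have type E_6, hence right-equivalent.

Yes.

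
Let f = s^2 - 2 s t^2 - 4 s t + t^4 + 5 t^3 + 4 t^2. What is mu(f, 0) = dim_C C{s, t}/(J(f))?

2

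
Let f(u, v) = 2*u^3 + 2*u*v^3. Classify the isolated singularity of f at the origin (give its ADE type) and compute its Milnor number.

Type E_7, Milnor number mu = 7.

The Hessian of f at 0 has rank 0. Corank 2; j^3 = 2*u^3 is a perfect cube, so E-series; the 4-jet and mu = 7 give E_7.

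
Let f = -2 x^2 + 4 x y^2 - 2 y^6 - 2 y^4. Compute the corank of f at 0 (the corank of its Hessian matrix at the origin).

Hessian at 0 has rank 1.

1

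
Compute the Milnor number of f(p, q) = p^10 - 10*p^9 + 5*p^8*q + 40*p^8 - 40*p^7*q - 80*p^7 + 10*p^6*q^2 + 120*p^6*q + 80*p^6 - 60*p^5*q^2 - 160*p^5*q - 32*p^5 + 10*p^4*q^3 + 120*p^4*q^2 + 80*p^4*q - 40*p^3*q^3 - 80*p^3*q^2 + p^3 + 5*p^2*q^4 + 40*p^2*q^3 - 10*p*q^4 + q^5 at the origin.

8

The Hessian of f at 0 is [[0, 0], [0, 0]] with rank 0, so corank 2. A Groebner basis of the Jacobian ideal J(f) in C{p,q} is {q^5, p*q^3 - q^4/8, p^2}; counting standard monomials gives mu = 8. Corank 2; j^3 = p^3 is a perfect cube, so E-series; the 5-jet and mu = 8 give E_8.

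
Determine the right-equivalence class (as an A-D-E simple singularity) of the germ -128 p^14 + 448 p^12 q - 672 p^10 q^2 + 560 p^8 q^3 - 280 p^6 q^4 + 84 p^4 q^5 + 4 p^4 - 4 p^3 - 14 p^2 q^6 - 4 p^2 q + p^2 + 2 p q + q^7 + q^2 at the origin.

A_6

The Hessian of f at 0 has rank 1. Corank 1: A-series; mu = 6 gives A_6.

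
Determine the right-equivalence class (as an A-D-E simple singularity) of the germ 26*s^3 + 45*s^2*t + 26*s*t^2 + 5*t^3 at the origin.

D_{4}

The Hessian of f at 0 has rank 0. Corank 2; j^3 = (2*s + t)*(13*s^2 + 16*s*t + 5*t^2) splits into three distinct lines over C (the quadratic factor has nonzero discriminant), so D_4.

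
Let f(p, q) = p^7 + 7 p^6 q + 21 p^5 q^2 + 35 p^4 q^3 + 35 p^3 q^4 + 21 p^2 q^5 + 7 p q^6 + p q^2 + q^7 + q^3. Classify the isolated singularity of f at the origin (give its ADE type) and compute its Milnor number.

Type D_{8}, Milnor number mu = 8.

The Hessian of f at 0 has rank 0. Corank 2; j^3 = q^2*(p + q) has shape L^2 M (L != M), so D-series; mu = 8 gives D_8.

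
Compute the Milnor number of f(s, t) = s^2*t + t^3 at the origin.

4

The Hessian of f at 0 has rank 0. Corank 2; j^3 = t*(s^2 + t^2) splits into three distinct lines over C (the quadratic factor has nonzero discriminant), so D_4.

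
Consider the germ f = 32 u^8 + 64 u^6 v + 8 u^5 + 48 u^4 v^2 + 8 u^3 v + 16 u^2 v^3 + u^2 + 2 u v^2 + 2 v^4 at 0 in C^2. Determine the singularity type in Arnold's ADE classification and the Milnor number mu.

Type A_{3}, Milnor number mu = 3.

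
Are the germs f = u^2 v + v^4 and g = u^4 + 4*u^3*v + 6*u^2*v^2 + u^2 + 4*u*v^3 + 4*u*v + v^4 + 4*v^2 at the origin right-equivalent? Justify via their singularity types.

No.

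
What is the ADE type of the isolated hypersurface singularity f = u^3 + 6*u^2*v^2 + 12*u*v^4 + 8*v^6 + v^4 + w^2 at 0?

E_6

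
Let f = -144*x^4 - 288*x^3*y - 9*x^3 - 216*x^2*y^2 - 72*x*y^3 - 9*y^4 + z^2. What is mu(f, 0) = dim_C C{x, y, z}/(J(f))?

6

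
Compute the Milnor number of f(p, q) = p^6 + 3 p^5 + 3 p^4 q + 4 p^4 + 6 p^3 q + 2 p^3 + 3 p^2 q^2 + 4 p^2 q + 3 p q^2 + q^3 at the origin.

4

The Hessian of f at 0 is [[0, 0], [0, 0]] with rank 0, so corank 2. A Groebner basis of the Jacobian ideal J(f) in C{p,q} is {q^3, p^2 - 3*q^2/2, p*q + 3*q^2/2}; counting standard monomials gives mu = 4. Corank 2; j^3 = (p + q)*(2*p^2 + 2*p*q + q^2) splits into three distinct lines over C (the quadratic factor has nonzero discriminant), so D_4.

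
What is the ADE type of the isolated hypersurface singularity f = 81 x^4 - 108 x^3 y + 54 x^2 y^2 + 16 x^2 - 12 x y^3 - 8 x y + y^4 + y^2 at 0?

The Hessian of f at 0 has rank 1. Corank 1: A-series; mu = 3 gives A_3.

A_{3}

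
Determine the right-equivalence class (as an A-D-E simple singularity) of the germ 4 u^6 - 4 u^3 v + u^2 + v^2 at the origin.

The Hessian of f at 0 has rank 2. Corank 0: nondegenerate Morse point, so A_1.

A_{1}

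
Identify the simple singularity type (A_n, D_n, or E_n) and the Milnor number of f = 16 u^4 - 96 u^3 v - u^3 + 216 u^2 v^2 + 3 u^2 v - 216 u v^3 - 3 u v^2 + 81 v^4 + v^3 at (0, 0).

The Hessian of f at 0 has rank 0. Corank 2; j^3 = -(u - v)^3 is a perfect cube, so E-series; the 4-jet and mu = 6 give E_6.

Type E_{6}, Milnor number mu = 6.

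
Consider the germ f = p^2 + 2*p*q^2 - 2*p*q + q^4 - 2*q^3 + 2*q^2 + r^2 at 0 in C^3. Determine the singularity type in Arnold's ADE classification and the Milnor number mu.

Type A1, Milnor number mu = 1.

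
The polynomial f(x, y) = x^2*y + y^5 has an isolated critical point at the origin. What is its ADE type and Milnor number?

Type D_{6}, Milnor number mu = 6.

The Hessian of f at 0 is [[0, 0], [0, 0]] with rank 0, so corank 2. A Groebner basis of the Jacobian ideal J(f) in C{x,y} is {x^2/5 + y^4, x^3, x*y}; counting standard monomials gives mu = 6. Corank 2; j^3 = x^2*y has shape L^2 M (L != M), so D-series; mu = 6 gives D_6.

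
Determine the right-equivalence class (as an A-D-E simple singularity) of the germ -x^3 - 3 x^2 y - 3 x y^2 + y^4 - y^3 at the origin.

E_6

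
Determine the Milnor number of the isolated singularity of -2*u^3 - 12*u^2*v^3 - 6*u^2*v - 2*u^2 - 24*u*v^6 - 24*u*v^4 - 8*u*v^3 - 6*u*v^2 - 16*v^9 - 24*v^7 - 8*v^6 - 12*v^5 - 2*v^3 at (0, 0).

2

The Hessian of f at 0 has rank 1. Corank 1: A-series; mu = 2 gives A_2.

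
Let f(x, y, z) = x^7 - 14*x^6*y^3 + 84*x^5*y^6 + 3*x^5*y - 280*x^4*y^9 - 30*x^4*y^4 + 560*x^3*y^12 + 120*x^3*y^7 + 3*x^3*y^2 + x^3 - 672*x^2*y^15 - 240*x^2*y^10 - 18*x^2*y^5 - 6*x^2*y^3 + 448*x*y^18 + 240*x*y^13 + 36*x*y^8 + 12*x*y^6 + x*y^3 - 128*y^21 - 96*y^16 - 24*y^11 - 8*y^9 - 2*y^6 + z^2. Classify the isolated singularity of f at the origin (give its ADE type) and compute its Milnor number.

The Hessian of f at 0 has rank 1. Corank 2; j^3 = x^3 is a perfect cube, so E-series; the 4-jet and mu = 7 give E_7.

Type E_{7}, Milnor number mu = 7.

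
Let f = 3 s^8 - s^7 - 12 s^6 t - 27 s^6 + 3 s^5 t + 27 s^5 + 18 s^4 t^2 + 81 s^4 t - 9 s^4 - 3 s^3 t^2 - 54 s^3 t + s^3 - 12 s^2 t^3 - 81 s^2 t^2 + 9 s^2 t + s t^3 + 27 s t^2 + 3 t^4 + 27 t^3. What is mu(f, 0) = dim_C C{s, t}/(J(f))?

7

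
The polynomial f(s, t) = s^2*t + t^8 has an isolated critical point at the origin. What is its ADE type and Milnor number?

Type D_{9}, Milnor number mu = 9.

The Hessian of f at 0 is [[0, 0], [0, 0]] with rank 0, so corank 2. A Groebner basis of the Jacobian ideal J(f) in C{s,t} is {s^2/8 + t^7, s^3, s*t}; counting standard monomials gives mu = 9. Corank 2; j^3 = s^2*t has shape L^2 M (L != M), so D-series; mu = 9 gives D_9.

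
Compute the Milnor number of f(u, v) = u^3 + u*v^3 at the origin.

7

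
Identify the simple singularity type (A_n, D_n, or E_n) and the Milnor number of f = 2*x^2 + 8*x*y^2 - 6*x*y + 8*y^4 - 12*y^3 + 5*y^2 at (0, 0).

The Hessian of f at 0 is [[4, -6], [-6, 10]] with rank 2, so corank 0. A Groebner basis of the Jacobian ideal J(f) in C{x,y} is {x, y}; counting standard monomials gives mu = 1. Corank 0: nondegenerate Morse point, so A_1.

Type A1, Milnor number mu = 1.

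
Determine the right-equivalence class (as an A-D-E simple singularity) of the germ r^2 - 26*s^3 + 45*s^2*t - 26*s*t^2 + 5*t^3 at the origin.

D4

The Hessian of f at 0 is [[0, 0, 0], [0, 0, 0], [0, 0, 2]] with rank 1, so corank 2. A Groebner basis of the Jacobian ideal J(f) in C{s,t,r} is {t^3, s^2 + t^2/3, s*t, r}; counting standard monomials gives mu = 4. Corank 2; j^3 = -(2*s - t)*(13*s^2 - 16*s*t + 5*t^2) splits into three distinct lines over C (the quadratic factor has nonzero discriminant), so D_4.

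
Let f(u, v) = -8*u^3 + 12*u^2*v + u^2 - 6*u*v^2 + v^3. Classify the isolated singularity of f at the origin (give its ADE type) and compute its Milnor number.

Type A_{2}, Milnor number mu = 2.

The Hessian of f at 0 has rank 1. Corank 1: A-series; mu = 2 gives A_2.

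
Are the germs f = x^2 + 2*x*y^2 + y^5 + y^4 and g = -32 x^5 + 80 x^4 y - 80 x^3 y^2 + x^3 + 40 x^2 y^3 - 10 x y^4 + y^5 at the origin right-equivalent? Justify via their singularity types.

No.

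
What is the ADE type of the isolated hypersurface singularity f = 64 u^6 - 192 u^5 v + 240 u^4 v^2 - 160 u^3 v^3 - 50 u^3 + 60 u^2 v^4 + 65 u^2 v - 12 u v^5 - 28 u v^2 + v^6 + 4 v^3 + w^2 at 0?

D_{7}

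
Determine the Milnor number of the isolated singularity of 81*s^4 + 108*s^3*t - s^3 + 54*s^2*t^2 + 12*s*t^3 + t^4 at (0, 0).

The Hessian of f at 0 has rank 0. Corank 2; j^3 = -s^3 is a perfect cube, so E-series; the 4-jet and mu = 6 give E_6.

6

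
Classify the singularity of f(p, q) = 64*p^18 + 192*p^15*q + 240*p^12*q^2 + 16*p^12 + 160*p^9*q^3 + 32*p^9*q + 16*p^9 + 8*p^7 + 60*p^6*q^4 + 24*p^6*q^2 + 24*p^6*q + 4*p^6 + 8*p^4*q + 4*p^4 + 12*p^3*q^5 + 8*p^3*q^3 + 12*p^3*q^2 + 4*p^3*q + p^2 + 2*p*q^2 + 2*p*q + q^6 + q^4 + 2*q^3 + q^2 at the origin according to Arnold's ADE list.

A5

The Hessian of f at 0 has rank 1. Corank 1: A-series; mu = 5 gives A_5.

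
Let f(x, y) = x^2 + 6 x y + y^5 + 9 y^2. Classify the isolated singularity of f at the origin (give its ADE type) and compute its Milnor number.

Type A4, Milnor number mu = 4.

The Hessian of f at 0 is [[2, 6], [6, 18]] with rank 1, so corank 1. A Groebner basis of the Jacobian ideal J(f) in C{x,y} is {y^4, x + 3*y}; counting standard monomials gives mu = 4. Corank 1: A-series; mu = 4 gives A_4.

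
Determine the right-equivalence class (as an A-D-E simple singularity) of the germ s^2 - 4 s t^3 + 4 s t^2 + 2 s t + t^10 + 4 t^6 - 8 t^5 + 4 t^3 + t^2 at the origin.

A9

The Hessian of f at 0 has rank 1. Corank 1: A-series; mu = 9 gives A_9.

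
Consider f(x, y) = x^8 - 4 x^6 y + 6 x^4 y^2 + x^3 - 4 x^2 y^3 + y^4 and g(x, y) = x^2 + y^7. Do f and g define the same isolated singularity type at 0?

No.

The Hessian of f at 0 has rank 0. Corank 2; j^3 = x^3 is a perfect cube, so E-series; the 4-jet and mu = 6 give E_6. The Hessian of g at 0 has rank 1. Corank 1: A-series; mu = 6 gives A_6. f is E_6 but g is A_6, hence not right-equivalent.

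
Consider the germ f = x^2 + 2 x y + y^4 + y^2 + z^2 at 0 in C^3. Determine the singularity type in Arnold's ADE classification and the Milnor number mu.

Type A3, Milnor number mu = 3.

The Hessian of f at 0 is [[2, 2, 0], [2, 2, 0], [0, 0, 2]] with rank 2, so corank 1. A Groebner basis of the Jacobian ideal J(f) in C{x,y,z} is {y^3, x + y, z}; counting standard monomials gives mu = 3. Corank 1: A-series; mu = 3 gives A_3.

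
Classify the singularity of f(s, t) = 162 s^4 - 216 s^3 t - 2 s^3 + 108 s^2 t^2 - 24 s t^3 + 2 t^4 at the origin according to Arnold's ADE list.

E_{6}

The Hessian of f at 0 has rank 0. Corank 2; j^3 = -2*s^3 is a perfect cube, so E-series; the 4-jet and mu = 6 give E_6.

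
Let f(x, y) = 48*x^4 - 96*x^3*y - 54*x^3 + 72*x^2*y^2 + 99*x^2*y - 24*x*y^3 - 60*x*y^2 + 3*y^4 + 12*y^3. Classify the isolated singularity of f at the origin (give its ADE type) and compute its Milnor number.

Type D_5, Milnor number mu = 5.

The Hessian of f at 0 has rank 0. Corank 2; j^3 = -3*(2*x - y)*(3*x - 2*y)^2 has shape L^2 M (L != M), so D-series; mu = 5 gives D_5.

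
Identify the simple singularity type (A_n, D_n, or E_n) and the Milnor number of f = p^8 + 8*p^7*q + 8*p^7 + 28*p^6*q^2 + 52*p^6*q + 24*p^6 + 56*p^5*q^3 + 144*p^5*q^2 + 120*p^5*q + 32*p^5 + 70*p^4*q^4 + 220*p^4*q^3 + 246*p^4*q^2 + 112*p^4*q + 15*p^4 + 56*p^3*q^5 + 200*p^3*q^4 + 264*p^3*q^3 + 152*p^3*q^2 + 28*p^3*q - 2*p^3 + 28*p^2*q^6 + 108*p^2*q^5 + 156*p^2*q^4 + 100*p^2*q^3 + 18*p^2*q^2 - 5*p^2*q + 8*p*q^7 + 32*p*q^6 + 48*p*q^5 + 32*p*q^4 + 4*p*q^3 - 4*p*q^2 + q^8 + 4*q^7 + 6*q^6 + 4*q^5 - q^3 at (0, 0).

Type D_{5}, Milnor number mu = 5.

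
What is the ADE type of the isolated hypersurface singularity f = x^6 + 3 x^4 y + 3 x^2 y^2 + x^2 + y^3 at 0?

The Hessian of f at 0 is [[2, 0], [0, 0]] with rank 1, so corank 1. A Groebner basis of the Jacobian ideal J(f) in C{x,y} is {y^2, x}; counting standard monomials gives mu = 2. Corank 1: A-series; mu = 2 gives A_2.

A2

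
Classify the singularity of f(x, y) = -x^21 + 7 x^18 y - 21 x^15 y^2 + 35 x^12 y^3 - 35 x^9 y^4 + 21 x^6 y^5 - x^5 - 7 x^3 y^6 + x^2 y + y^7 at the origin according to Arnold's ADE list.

The Hessian of f at 0 has rank 0. Corank 2; j^3 = x^2*y has shape L^2 M (L != M), so D-series; mu = 8 gives D_8.

D_8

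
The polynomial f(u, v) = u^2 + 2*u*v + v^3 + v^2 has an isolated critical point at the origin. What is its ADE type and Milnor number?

Type A_2, Milnor number mu = 2.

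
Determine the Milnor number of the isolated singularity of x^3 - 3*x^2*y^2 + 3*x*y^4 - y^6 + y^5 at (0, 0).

8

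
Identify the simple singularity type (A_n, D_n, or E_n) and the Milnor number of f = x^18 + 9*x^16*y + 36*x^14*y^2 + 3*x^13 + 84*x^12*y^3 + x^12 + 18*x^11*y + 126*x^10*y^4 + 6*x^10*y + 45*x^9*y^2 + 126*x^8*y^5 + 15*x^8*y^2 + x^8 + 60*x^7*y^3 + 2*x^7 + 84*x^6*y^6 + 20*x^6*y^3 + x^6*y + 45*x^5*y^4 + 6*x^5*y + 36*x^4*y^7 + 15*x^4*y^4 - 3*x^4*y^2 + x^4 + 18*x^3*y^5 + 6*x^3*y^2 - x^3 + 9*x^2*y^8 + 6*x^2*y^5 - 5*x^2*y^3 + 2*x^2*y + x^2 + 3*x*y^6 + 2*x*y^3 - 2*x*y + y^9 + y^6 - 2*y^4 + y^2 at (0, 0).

Type A_2, Milnor number mu = 2.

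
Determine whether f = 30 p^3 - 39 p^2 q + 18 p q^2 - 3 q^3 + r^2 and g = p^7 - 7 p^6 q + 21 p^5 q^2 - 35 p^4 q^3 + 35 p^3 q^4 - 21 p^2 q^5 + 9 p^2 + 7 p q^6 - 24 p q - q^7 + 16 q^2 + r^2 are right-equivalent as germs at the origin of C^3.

No.

The Hessian of f at 0 is [[0, 0, 0], [0, 0, 0], [0, 0, 2]] with rank 1, so corank 2. A Groebner basis of the Jacobian ideal J(f) in C{p,q,r} is {q^3, p^2 - 3*q^2/11, p*q - 6*q^2/11, r}; counting standard monomials gives mu = 4. Corank 2; j^3 = 3*(2*p - q)*(5*p^2 - 4*p*q + q^2) splits into three distinct lines over C (the quadratic factor has nonzero discriminant), so D_4. The Hessian of g at 0 is [[18, -24, 0], [-24, 32, 0], [0, 0, 2]] with rank 2, so corank 1. A Groebner basis of the Jacobian ideal J(g) in C{p,q,r} is {q^6, p - 4*q/3, r}; counting standard monomials gives mu = 6. Corank 1: A-series; mu = 6 gives A_6. f is D_4 but g is A_6, hence not right-equivalent.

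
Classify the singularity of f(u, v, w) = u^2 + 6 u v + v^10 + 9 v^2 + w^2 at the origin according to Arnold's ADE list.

The Hessian of f at 0 has rank 2. Corank 1: A-series; mu = 9 gives A_9.

A_9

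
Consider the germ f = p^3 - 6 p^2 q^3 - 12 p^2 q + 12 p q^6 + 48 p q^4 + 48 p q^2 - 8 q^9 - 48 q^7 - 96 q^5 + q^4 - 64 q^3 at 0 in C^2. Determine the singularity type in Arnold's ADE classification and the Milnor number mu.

Type E_6, Milnor number mu = 6.

The Hessian of f at 0 has rank 0. Corank 2; j^3 = (p - 4*q)^3 is a perfect cube, so E-series; the 4-jet and mu = 6 give E_6.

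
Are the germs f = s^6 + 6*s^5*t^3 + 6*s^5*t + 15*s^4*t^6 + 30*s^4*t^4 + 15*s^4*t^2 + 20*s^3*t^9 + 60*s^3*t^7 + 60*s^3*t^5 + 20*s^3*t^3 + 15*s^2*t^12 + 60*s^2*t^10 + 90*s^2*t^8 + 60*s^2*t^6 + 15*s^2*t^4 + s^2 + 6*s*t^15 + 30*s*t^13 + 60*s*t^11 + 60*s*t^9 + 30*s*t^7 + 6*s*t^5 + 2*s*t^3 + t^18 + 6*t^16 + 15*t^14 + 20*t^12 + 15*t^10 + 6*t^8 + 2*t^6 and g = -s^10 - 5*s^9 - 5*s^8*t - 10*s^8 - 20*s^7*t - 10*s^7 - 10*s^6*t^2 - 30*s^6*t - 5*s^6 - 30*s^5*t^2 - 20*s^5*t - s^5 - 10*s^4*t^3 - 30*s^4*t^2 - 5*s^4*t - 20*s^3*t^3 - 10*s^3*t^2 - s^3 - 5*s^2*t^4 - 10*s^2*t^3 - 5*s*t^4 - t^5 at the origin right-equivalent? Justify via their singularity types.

No.

The Hessian of f at 0 has rank 1. Corank 1: A-series; mu = 5 gives A_5. The Hessian of g at 0 has rank 0. Corank 2; j^3 = -s^3 is a perfect cube, so E-series; the 5-jet and mu = 8 give E_8. f is A_5 but g is E_8, hence not right-equivalent.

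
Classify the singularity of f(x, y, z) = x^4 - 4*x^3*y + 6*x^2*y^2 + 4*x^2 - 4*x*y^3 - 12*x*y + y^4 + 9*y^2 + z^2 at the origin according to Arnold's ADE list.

The Hessian of f at 0 has rank 2. Corank 1: A-series; mu = 3 gives A_3.

A_3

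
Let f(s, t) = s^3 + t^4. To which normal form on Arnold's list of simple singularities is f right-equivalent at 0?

The Hessian of f at 0 has rank 0. Corank 2; j^3 = s^3 is a perfect cube, so E-series; the 4-jet and mu = 6 give E_6.

E_{6}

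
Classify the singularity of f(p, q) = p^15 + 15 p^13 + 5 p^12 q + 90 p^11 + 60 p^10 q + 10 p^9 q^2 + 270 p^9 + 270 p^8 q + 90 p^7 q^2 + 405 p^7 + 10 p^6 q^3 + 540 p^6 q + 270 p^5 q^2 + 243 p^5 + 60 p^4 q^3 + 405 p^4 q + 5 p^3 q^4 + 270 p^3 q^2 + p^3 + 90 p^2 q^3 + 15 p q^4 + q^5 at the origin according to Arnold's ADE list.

E8

The Hessian of f at 0 has rank 0. Corank 2; j^3 = p^3 is a perfect cube, so E-series; the 5-jet and mu = 8 give E_8.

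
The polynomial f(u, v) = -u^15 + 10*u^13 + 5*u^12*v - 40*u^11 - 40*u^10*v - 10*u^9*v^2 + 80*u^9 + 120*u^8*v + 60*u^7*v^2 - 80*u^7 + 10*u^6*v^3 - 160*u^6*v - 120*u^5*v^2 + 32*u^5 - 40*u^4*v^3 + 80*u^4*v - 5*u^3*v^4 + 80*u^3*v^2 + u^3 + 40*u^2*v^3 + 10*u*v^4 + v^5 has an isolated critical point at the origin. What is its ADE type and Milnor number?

Type E_8, Milnor number mu = 8.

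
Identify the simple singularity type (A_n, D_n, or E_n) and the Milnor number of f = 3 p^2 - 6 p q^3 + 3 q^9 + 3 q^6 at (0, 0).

Type A8, Milnor number mu = 8.

The Hessian of f at 0 has rank 1. Corank 1: A-series; mu = 8 gives A_8.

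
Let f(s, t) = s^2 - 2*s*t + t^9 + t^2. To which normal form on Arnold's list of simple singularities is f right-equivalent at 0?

A8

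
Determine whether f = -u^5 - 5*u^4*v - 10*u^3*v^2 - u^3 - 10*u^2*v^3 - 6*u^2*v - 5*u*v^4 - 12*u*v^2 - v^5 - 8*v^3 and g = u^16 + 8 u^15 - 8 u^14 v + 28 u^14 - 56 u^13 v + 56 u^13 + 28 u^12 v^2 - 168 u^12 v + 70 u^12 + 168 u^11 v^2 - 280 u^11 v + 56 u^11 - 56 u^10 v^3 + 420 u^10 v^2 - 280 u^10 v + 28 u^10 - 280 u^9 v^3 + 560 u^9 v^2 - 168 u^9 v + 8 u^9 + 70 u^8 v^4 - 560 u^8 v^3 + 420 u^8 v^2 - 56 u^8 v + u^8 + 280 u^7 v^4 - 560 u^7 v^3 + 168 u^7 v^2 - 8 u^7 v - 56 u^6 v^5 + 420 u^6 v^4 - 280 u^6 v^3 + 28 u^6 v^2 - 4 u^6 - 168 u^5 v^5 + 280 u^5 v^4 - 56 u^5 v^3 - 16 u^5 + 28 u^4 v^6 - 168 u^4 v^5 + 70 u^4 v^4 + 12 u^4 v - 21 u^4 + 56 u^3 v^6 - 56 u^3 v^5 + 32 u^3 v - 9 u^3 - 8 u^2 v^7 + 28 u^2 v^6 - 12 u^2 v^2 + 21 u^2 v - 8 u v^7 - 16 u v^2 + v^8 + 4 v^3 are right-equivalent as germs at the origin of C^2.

The Hessian of f at 0 has rank 0. Corank 2; j^3 = -(u + 2*v)^3 is a perfect cube, so E-series; the 5-jet and mu = 8 give E_8. The Hessian of g at 0 has rank 0. Corank 2; j^3 = -(u - v)*(3*u - 2*v)^2 has shape L^2 M (L != M), so D-series; mu = 9 gives D_9. f is E_8 but g is D_9, hence not right-equivalent.

No.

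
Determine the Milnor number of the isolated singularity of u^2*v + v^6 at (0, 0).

7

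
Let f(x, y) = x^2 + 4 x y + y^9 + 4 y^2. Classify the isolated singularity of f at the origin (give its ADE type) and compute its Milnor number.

Type A8, Milnor number mu = 8.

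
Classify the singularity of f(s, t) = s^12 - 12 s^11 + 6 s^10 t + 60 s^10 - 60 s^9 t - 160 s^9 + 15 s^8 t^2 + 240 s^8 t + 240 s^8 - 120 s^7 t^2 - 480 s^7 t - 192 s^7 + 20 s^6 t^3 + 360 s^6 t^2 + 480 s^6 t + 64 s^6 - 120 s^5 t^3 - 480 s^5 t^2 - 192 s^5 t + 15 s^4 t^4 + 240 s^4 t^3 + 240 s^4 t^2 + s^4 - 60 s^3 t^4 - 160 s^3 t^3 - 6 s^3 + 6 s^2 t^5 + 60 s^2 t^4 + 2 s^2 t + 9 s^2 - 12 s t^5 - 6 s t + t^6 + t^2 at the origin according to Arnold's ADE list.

The Hessian of f at 0 has rank 1. Corank 1: A-series; mu = 5 gives A_5.

A_{5}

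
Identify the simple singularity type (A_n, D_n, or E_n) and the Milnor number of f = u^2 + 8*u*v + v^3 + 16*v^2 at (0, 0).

Type A_{2}, Milnor number mu = 2.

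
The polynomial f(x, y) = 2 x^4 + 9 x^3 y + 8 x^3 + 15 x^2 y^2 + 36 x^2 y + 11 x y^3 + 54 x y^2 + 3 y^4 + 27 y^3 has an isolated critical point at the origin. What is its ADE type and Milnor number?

The Hessian of f at 0 has rank 0. Corank 2; j^3 = (2*x + 3*y)^3 is a perfect cube, so E-series; the 4-jet and mu = 7 give E_7.

Type E_7, Milnor number mu = 7.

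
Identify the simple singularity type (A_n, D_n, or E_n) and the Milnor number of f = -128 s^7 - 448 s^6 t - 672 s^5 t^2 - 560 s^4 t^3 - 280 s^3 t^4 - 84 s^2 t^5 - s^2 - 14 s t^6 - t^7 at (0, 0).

Type A6, Milnor number mu = 6.

The Hessian of f at 0 is [[-2, 0], [0, 0]] with rank 1, so corank 1. A Groebner basis of the Jacobian ideal J(f) in C{s,t} is {t^6, s}; counting standard monomials gives mu = 6. Corank 1: A-series; mu = 6 gives A_6.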